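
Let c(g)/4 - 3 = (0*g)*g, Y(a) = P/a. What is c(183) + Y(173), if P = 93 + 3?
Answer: 2172/173 ≈ 12.555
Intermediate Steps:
P = 96
Y(a) = 96/a
c(g) = 12 (c(g) = 12 + 4*((0*g)*g) = 12 + 4*(0*g) = 12 + 4*0 = 12 + 0 = 12)
c(183) + Y(173) = 12 + 96/173 = 2172/173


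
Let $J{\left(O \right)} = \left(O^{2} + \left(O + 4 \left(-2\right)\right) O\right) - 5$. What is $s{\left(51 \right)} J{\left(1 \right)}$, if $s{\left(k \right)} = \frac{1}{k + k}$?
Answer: $- \frac{11}{102} \approx -0.10784$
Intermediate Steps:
$s{\left(k \right)} = \frac{1}{2 k}$
$J{\left(O \right)} = -5 + O^{2} + O \left(-8 + O\right)$ ($J{\left(O \right)} = \left(O^{2} + \left(O - 8\right) O\right) - 5 = \left(O^{2} + \left(-8 + O\right) O\right) - 5 = \left(O^{2} + O \left(-8 + O\right)\right) - 5 = -5 + O^{2} + O \left(-8 + O\right)$)
$s{\left(51 \right)} J{\left(1 \right)} = \frac{1}{2 \cdot 51} \left(-5 - 8 + 2 \cdot 1^{2}\right) = \frac{1}{2} \cdot \frac{1}{51} \left(-5 - 8 + 2 \cdot 1\right) = \frac{-5 - 8 + 2}{102} = \frac{1}{102} \left(-11\right) = - \frac{11}{102}$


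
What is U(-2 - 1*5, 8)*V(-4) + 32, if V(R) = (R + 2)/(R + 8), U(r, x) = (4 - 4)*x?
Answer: 32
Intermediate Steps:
U(r, x) = 0 (U(r, x) = 0*x = 0)
V(R) = (2 + R)/(8 + R)
U(-2 - 1*5, 8)*V(-4) + 32 = 0*((2 - 4)/(8 - 4)) + 32 = 0*(-2/4) + 32 = 0*((¼)*(-2)) + 32 = 0*(-½) + 32 = 0 + 32 = 32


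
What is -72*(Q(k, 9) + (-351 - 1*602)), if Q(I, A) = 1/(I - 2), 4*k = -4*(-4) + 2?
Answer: 342936/5 ≈ 68587.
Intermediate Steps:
k = 9/2 (k = (-4*(-4) + 2)/4 = (16 + 2)/4 = (¼)*18 = 9/2 ≈ 4.5000)
Q(I, A) = 1/(-2 + I)
-72*(Q(k, 9) + (-351 - 1*602)) = -72*(1/(-2 + 9/2) + (-351 - 1*602)) = -72*(1/(5/2) + (-351 - 602)) = -72*(⅖ - 953) = -72*(-4763/5) = 342936/5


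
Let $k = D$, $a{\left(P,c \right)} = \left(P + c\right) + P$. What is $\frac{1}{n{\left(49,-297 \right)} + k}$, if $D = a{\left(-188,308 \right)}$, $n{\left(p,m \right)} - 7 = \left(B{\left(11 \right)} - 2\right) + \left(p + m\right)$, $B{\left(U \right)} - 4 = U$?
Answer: $- \frac{1}{296} \approx -0.0033784$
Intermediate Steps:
$B{\left(U \right)} = 4 + U$
$a{\left(P,c \right)} = c + 2 P$
$n{\left(p,m \right)} = 20 + m + p$ ($n{\left(p,m \right)} = 7 + \left(\left(\left(4 + 11\right) - 2\right) + \left(p + m\right)\right) = 7 + \left(\left(15 - 2\right) + \left(m + p\right)\right) = 7 + \left(13 + \left(m + p\right)\right) = 7 + \left(13 + m + p\right) = 20 + m + p$)
$D = -68$ ($D = 308 + 2 \left(-188\right) = 308 - 376 = -68$)
$k = -68$
$\frac{1}{n{\left(49,-297 \right)} + k} = \frac{1}{\left(20 - 297 + 49\right) - 68} = \frac{1}{-228 - 68} = \frac{1}{-296} = - \frac{1}{296}$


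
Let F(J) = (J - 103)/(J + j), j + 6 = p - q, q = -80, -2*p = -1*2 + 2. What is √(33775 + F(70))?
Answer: √4863567/12 ≈ 183.78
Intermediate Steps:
p = 0 (p = -(-1*2 + 2)/2 = -(-2 + 2)/2 = -½*0 = 0)
j = 74 (j = -6 + (0 - 1*(-80)) = -6 + (0 + 80) = -6 + 80 = 74)
F(J) = (-103 + J)/(74 + J) (F(J) = (J - 103)/(J + 74) = (-103 + J)/(74 + J))
√(33775 + F(70)) = √(33775 + (-103 + 70)/(74 + 70)) = √(33775 - 33/144) = √(33775 + (1/144)*(-33)) = √(33775 - 11/48) = √(1621189/48) = √4863567/12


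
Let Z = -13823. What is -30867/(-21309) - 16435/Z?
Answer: 258962652/98184769 ≈ 2.6375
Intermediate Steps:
-30867/(-21309) - 16435/Z = -30867/(-21309) - 16435/(-13823) = -30867*(-1/21309) - 16435*(-1/13823) = 10289/7103 + 16435/13823 = 258962652/98184769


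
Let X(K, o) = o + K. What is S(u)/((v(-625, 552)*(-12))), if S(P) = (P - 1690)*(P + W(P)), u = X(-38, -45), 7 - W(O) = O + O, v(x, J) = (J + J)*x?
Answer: -1773/92000 ≈ -0.019272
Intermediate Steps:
v(x, J) = 2*J*x (v(x, J) = (2*J)*x = 2*J*x)
W(O) = 7 - 2*O (W(O) = 7 - (O + O) = 7 - 2*O)
X(K, o) = K + o
u = -83 (u = -38 - 45 = -83)
S(P) = (-1690 + P)*(7 - P) (S(P) = (P - 1690)*(P + (7 - 2*P)) = (-1690 + P)*(7 - P))
S(u)/((v(-625, 552)*(-12))) = (-11830 - 1*(-83)² + 1697*(-83))/(((2*552*(-625))*(-12))) = (-11830 - 1*6889 - 140851)/((-690000*(-12))) = (-11830 - 6889 - 140851)/8280000 = -159570*1/8280000 = -1773/92000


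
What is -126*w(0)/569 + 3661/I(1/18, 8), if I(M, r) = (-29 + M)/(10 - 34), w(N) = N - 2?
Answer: 900034380/296449 ≈ 3036.1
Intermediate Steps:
w(N) = -2 + N
I(M, r) = 29/24 - M/24 (I(M, r) = (-29 + M)/(-24) = (-29 + M)*(-1/24) = 29/24 - M/24)
-126*w(0)/569 + 3661/I(1/18, 8) = -126*(-2 + 0)/569 + 3661/(29/24 - 1/24/18) = -126*(-2)*(1/569) + 3661/(29/24 - 1/24*1/18) = 252*(1/569) + 3661/(29/24 - 1/432) = 252/569 + 3661/(521/432) = 252/569 + 3661*(432/521) = 252/569 + 1581552/521 = 900034380/296449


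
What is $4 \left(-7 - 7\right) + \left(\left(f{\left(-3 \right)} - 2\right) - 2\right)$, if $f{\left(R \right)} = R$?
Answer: $-63$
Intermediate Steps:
$4 \left(-7 - 7\right) + \left(\left(f{\left(-3 \right)} - 2\right) - 2\right) = 4 \left(-7 - 7\right) - 7 = 4 \left(-14\right) - 7 = -56 - 7 = -63$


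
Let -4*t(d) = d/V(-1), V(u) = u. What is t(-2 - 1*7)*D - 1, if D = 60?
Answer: -136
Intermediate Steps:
t(d) = d/4 (t(d) = -d/(4*(-1)) = -d*(-1)/4 = -(-1)*d/4 = d/4)
t(-2 - 1*7)*D - 1 = ((-2 - 1*7)/4)*60 - 1 = ((-2 - 7)/4)*60 - 1 = ((1/4)*(-9))*60 - 1 = -9/4*60 - 1 = -135 - 1 = -136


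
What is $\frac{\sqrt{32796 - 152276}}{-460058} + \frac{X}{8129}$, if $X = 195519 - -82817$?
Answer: $\frac{278336}{8129} - \frac{i \sqrt{29870}}{230029} \approx 34.24 - 0.00075134 i$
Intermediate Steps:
$X = 278336$ ($X = 195519 + 82817 = 278336$)
$\frac{\sqrt{32796 - 152276}}{-460058} + \frac{X}{8129} = \frac{\sqrt{32796 - 152276}}{-460058} + \frac{278336}{8129} = \sqrt{-119480} \left(- \frac{1}{460058}\right) + 278336 \cdot \frac{1}{8129} = 2 i \sqrt{29870} \left(- \frac{1}{460058}\right) + \frac{278336}{8129} = - \frac{i \sqrt{29870}}{230029} + \frac{278336}{8129} = \frac{278336}{8129} - \frac{i \sqrt{29870}}{230029}$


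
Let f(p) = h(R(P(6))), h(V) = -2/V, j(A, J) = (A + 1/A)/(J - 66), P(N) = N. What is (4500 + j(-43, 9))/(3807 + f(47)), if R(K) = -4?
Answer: 4412540/3732873 ≈ 1.1821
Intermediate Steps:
j(A, J) = (A + 1/A)/(-66 + J)
f(p) = ½ (f(p) = -2/(-4) = -2*(-¼) = ½)
(4500 + j(-43, 9))/(3807 + f(47)) = (4500 + (1 + (-43)²)/((-43)*(-66 + 9)))/(3807 + ½) = (4500 - 1/43*(1 + 1849)/(-57))/(7615/2) = (4500 - 1/43*(-1/57)*1850)*(2/7615) = (4500 + 1850/2451)*(2/7615) = (11031350/2451)*(2/7615) = 4412540/3732873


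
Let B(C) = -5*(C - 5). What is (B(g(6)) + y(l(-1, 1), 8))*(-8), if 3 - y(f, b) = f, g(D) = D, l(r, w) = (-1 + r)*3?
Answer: -32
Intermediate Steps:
l(r, w) = -3 + 3*r
B(C) = 25 - 5*C (B(C) = -5*(-5 + C) = 25 - 5*C)
y(f, b) = 3 - f
(B(g(6)) + y(l(-1, 1), 8))*(-8) = ((25 - 5*6) + (3 - (-3 + 3*(-1))))*(-8) = ((25 - 30) + (3 - (-3 - 3)))*(-8) = (-5 + (3 - 1*(-6)))*(-8) = (-5 + (3 + 6))*(-8) = (-5 + 9)*(-8) = 4*(-8) = -32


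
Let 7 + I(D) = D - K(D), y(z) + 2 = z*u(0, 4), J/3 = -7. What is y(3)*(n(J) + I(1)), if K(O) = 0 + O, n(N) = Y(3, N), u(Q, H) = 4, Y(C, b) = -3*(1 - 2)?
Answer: -40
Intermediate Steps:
Y(C, b) = 3 (Y(C, b) = -3*(-1) = 3)
J = -21 (J = 3*(-7) = -21)
y(z) = -2 + 4*z (y(z) = -2 + z*4 = -2 + 4*z)
n(N) = 3
K(O) = O
I(D) = -7 (I(D) = -7 + (D - D) = -7 + 0 = -7)
y(3)*(n(J) + I(1)) = (-2 + 4*3)*(3 - 7) = (-2 + 12)*(-4) = 10*(-4) = -40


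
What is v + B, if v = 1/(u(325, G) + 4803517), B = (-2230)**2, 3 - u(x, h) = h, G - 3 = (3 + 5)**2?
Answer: 23887091423701/4803453 ≈ 4.9729e+6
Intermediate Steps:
G = 67 (G = 3 + (3 + 5)**2 = 3 + 8**2 = 3 + 64 = 67)
u(x, h) = 3 - h
B = 4972900
v = 1/4803453 (v = 1/((3 - 1*67) + 4803517) = 1/((3 - 67) + 4803517) = 1/(-64 + 4803517) = 1/4803453 ≈ 2.0818e-7)
v + B = 1/4803453 + 4972900 = 23887091423701/4803453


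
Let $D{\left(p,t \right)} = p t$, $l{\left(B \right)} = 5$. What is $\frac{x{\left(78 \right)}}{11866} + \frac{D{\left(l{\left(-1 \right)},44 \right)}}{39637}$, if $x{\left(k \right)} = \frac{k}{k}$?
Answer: $\frac{2650157}{470332642} \approx 0.0056346$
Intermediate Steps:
$x{\left(k \right)} = 1$
$\frac{x{\left(78 \right)}}{11866} + \frac{D{\left(l{\left(-1 \right)},44 \right)}}{39637} = 1 \cdot \frac{1}{11866} + \frac{5 \cdot 44}{39637} = 1 \cdot \frac{1}{11866} + 220 \cdot \frac{1}{39637} = \frac{1}{11866} + \frac{220}{39637} = \frac{2650157}{470332642}$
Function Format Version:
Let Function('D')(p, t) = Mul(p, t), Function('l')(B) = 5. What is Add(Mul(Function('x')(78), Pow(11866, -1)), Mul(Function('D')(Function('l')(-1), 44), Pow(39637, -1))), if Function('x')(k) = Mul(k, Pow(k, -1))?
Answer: Rational(2650157, 470332642) ≈ 0.0056346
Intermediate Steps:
Function('x')(k) = 1
Add(Mul(Function('x')(78), Pow(11866, -1)), Mul(Function('D')(Function('l')(-1), 44), Pow(39637, -1))) = Add(Mul(1, Pow(11866, -1)), Mul(Mul(5, 44), Pow(39637, -1))) = Add(Mul(1, Rational(1, 11866)), Mul(220, Rational(1, 39637))) = Add(Rational(1, 11866), Rational(220, 39637)) = Rational(2650157, 470332642)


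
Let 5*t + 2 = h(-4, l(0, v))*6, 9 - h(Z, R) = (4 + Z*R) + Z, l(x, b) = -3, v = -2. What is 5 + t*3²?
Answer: -31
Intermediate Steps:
h(Z, R) = 5 - Z - R*Z (h(Z, R) = 9 - ((4 + Z*R) + Z) = 9 - ((4 + R*Z) + Z) = 9 - (4 + Z + R*Z) = 9 + (-4 - Z - R*Z) = 5 - Z - R*Z)
t = -4 (t = -⅖ + ((5 - 1*(-4) - 1*(-3)*(-4))*6)/5 = -⅖ + ((5 + 4 - 12)*6)/5 = -⅖ + (-3*6)/5 = -⅖ + (⅕)*(-18) = -⅖ - 18/5 = -4)
5 + t*3² = 5 - 4*3² = 5 - 4*9 = 5 - 36 = -31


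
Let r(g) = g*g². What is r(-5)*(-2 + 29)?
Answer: -3375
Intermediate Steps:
r(g) = g³
r(-5)*(-2 + 29) = (-5)³*(-2 + 29) = -125*27 = -3375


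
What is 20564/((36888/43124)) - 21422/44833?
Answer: 93766983448/3900471 ≈ 24040.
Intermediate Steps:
20564/((36888/43124)) - 21422/44833 = 20564/((36888*(1/43124))) - 21422*1/44833 = 20564/(9222/10781) - 21422/44833 = 20564*(10781/9222) - 21422/44833 = 2091514/87 - 21422/44833 = 93766983448/3900471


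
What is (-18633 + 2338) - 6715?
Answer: -23010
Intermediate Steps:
(-18633 + 2338) - 6715 = -16295 - 6715 = -23010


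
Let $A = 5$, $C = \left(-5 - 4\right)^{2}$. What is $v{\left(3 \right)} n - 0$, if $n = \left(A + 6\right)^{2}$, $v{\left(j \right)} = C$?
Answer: $9801$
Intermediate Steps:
$C = 81$ ($C = \left(-9\right)^{2} = 81$)
$v{\left(j \right)} = 81$
$n = 121$ ($n = \left(5 + 6\right)^{2} = 11^{2} = 121$)
$v{\left(3 \right)} n - 0 = 81 \cdot 121 - 0 = 9801 + 0 = 9801$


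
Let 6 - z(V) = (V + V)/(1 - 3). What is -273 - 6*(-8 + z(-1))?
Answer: -255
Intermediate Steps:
z(V) = 6 + V (z(V) = 6 - (V + V)/(1 - 3) = 6 - 2*V/(-2) = 6 - 2*V*(-1)/2 = 6 - (-1)*V = 6 + V)
-273 - 6*(-8 + z(-1)) = -273 - 6*(-8 + (6 - 1)) = -273 - 6*(-8 + 5) = -273 - 6*(-3) = -273 + 18 = -255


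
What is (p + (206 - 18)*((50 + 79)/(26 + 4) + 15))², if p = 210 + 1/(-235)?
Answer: 813645492529/55225 ≈ 1.4733e+7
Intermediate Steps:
p = 49349/235 (p = 210 - 1/235 = 49349/235 ≈ 210.00)
(p + (206 - 18)*((50 + 79)/(26 + 4) + 15))² = (49349/235 + (206 - 18)*((50 + 79)/(26 + 4) + 15))² = (49349/235 + 188*(129/30 + 15))² = (49349/235 + 188*(129*(1/30) + 15))² = (49349/235 + 188*(43/10 + 15))² = (49349/235 + 188*(193/10))² = (49349/235 + 18142/5)² = (902023/235)² = 813645492529/55225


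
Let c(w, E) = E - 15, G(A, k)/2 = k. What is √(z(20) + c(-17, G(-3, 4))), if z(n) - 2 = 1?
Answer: 2*I ≈ 2.0*I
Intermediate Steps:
G(A, k) = 2*k
c(w, E) = -15 + E
z(n) = 3 (z(n) = 2 + 1 = 3)
√(z(20) + c(-17, G(-3, 4))) = √(3 + (-15 + 2*4)) = √(3 + (-15 + 8)) = √(3 - 7) = √(-4) = 2*I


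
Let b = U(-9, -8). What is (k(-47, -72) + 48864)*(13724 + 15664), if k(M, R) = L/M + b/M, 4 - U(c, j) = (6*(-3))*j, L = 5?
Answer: 67496683284/47 ≈ 1.4361e+9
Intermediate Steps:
U(c, j) = 4 + 18*j (U(c, j) = 4 - 6*(-3)*j = 4 - (-18)*j = 4 + 18*j)
b = -140 (b = 4 + 18*(-8) = 4 - 144 = -140)
k(M, R) = -135/M (k(M, R) = 5/M - 140/M = -135/M)
(k(-47, -72) + 48864)*(13724 + 15664) = (-135/(-47) + 48864)*(13724 + 15664) = (-135*(-1/47) + 48864)*29388 = (135/47 + 48864)*29388 = (2296743/47)*29388 = 67496683284/47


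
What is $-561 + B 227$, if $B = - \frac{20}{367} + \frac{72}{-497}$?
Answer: $- \frac{110580467}{182399} \approx -606.26$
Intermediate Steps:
$B = - \frac{36364}{182399}$ ($B = \left(-20\right) \frac{1}{367} + 72 \left(- \frac{1}{497}\right) = - \frac{20}{367} - \frac{72}{497} = - \frac{36364}{182399} \approx -0.19937$)
$-561 + B 227 = -561 - \frac{8254628}{182399} = - \frac{110580467}{182399}$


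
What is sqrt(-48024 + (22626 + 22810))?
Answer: 2*I*sqrt(647) ≈ 50.872*I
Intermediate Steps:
sqrt(-48024 + (22626 + 22810)) = sqrt(-48024 + 45436) = sqrt(-2588) = 2*I*sqrt(647)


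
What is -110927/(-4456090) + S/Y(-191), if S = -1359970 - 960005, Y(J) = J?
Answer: 10338038584807/851113190 ≈ 12146.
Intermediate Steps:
S = -2319975
-110927/(-4456090) + S/Y(-191) = -110927/(-4456090) - 2319975/(-191) = -110927*(-1/4456090) - 2319975*(-1/191) = 110927/4456090 + 2319975/191 = 10338038584807/851113190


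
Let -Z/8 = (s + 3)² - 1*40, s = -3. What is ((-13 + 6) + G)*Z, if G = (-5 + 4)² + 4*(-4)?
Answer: -7040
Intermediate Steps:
Z = 320 (Z = -8*((-3 + 3)² - 1*40) = -8*(0² - 40) = -8*(0 - 40) = -8*(-40) = 320)
G = -15 (G = (-1)² - 16 = 1 - 16 = -15)
((-13 + 6) + G)*Z = ((-13 + 6) - 15)*320 = (-7 - 15)*320 = -22*320 = -7040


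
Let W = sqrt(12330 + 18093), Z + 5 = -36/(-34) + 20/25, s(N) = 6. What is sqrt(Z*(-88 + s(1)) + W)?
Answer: sqrt(1860990 + 7225*sqrt(30423))/85 ≈ 20.785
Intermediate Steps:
Z = -267/85 (Z = -5 + (-36/(-34) + 20/25) = -5 + (-36*(-1/34) + 20*(1/25)) = -5 + (18/17 + 4/5) = -5 + 158/85 = -267/85 ≈ -3.1412)
W = sqrt(30423) ≈ 174.42
sqrt(Z*(-88 + s(1)) + W) = sqrt(-267*(-88 + 6)/85 + sqrt(30423)) = sqrt(-267/85*(-82) + sqrt(30423)) = sqrt(21894/85 + sqrt(30423))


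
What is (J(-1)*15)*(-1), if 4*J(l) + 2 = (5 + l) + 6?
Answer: -30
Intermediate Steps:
J(l) = 9/4 + l/4 (J(l) = -1/2 + ((5 + l) + 6)/4 = -1/2 + (11 + l)/4 = -1/2 + (11/4 + l/4) = 9/4 + l/4)
(J(-1)*15)*(-1) = ((9/4 + (1/4)*(-1))*15)*(-1) = ((9/4 - 1/4)*15)*(-1) = (2*15)*(-1) = 30*(-1) = -30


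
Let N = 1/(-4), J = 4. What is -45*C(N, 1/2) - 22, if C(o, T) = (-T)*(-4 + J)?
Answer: -22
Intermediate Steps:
N = -¼ ≈ -0.25000
C(o, T) = 0 (C(o, T) = (-T)*(-4 + 4) = -T*0 = 0)
-45*C(N, 1/2) - 22 = -45*0 - 22 = 0 - 22 = -22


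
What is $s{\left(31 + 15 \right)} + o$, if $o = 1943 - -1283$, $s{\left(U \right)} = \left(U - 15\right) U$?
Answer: $4652$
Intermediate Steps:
$s{\left(U \right)} = U \left(-15 + U\right)$ ($s{\left(U \right)} = \left(U - 15\right) U = \left(-15 + U\right) U = U \left(-15 + U\right)$)
$o = 3226$ ($o = 1943 + 1283 = 3226$)
$s{\left(31 + 15 \right)} + o = \left(31 + 15\right) \left(-15 + \left(31 + 15\right)\right) + 3226 = 46 \left(-15 + 46\right) + 3226 = 46 \cdot 31 + 3226 = 1426 + 3226 = 4652$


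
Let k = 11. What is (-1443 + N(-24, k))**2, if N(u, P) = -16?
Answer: 2128681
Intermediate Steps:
(-1443 + N(-24, k))**2 = (-1443 - 16)**2 = (-1459)**2 = 2128681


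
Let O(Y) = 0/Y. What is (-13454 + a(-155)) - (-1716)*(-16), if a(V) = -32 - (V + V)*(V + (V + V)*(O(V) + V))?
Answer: 14806508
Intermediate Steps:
O(Y) = 0
a(V) = -32 - 2*V*(V + 2*V**2) (a(V) = -32 - (V + V)*(V + (V + V)*(0 + V)) = -32 - 2*V*(V + (2*V)*V) = -32 - 2*V*(V + 2*V**2))
(-13454 + a(-155)) - (-1716)*(-16) = (-13454 + (-32 - 4*(-155)**3 - 2*(-155)**2)) - (-1716)*(-16) = (-13454 + (-32 - 4*(-3723875) - 2*24025)) - 1*27456 = (-13454 + (-32 + 14895500 - 48050)) - 27456 = (-13454 + 14847418) - 27456 = 14833964 - 27456 = 14806508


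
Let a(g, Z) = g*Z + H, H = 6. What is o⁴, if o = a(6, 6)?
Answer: 3111696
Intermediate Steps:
a(g, Z) = 6 + Z*g (a(g, Z) = g*Z + 6 = Z*g + 6 = 6 + Z*g)
o = 42 (o = 6 + 6*6 = 6 + 36 = 42)
o⁴ = 42⁴ = 3111696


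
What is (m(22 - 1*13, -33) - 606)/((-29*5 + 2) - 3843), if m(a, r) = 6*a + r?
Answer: 585/3986 ≈ 0.14676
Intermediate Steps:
m(a, r) = r + 6*a
(m(22 - 1*13, -33) - 606)/((-29*5 + 2) - 3843) = ((-33 + 6*(22 - 1*13)) - 606)/((-29*5 + 2) - 3843) = ((-33 + 6*(22 - 13)) - 606)/((-145 + 2) - 3843) = ((-33 + 6*9) - 606)/(-143 - 3843) = ((-33 + 54) - 606)/(-3986) = (21 - 606)*(-1/3986) = -585*(-1/3986) = 585/3986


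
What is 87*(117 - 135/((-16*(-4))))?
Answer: 639711/64 ≈ 9995.5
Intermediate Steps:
87*(117 - 135/((-16*(-4)))) = 87*(117 - 135/64) = 87*(7353/64) = 639711/64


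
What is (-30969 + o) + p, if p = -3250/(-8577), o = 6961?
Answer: -205913366/8577 ≈ -24008.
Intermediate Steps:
p = 3250/8577 (p = -3250*(-1/8577) = 3250/8577 ≈ 0.37892)
(-30969 + o) + p = (-30969 + 6961) + 3250/8577 = -24008 + 3250/8577 = -205913366/8577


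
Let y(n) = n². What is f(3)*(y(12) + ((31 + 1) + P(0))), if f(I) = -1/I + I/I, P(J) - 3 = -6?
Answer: 346/3 ≈ 115.33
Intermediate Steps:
P(J) = -3 (P(J) = 3 - 6 = -3)
f(I) = 1 - 1/I (f(I) = -1/I + 1 = 1 - 1/I)
f(3)*(y(12) + ((31 + 1) + P(0))) = ((-1 + 3)/3)*(12² + ((31 + 1) - 3)) = ((⅓)*2)*(144 + (32 - 3)) = 2*(144 + 29)/3 = (⅔)*173 = 346/3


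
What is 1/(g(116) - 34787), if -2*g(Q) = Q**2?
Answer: -1/41515 ≈ -2.4088e-5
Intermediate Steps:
g(Q) = -Q**2/2
1/(g(116) - 34787) = 1/(-1/2*116**2 - 34787) = 1/(-1/2*13456 - 34787) = 1/(-6728 - 34787) = 1/(-41515) = -1/41515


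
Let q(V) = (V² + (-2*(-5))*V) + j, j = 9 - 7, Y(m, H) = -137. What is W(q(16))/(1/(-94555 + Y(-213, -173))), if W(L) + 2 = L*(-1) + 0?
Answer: 39770640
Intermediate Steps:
j = 2
q(V) = 2 + V² + 10*V (q(V) = (V² + (-2*(-5))*V) + 2 = (V² + 10*V) + 2 = 2 + V² + 10*V)
W(L) = -2 - L (W(L) = -2 + (L*(-1) + 0) = -2 + (-L + 0) = -2 - L)
W(q(16))/(1/(-94555 + Y(-213, -173))) = (-2 - (2 + 16² + 10*16))/(1/(-94555 - 137)) = (-2 - (2 + 256 + 160))/(1/(-94692)) = (-2 - 1*418)/(-1/94692) = (-2 - 418)*(-94692) = -420*(-94692) = 39770640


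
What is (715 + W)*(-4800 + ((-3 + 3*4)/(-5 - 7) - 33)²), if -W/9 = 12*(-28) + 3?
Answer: -13589400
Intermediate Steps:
W = 2997 (W = -9*(12*(-28) + 3) = -9*(-336 + 3) = -9*(-333) = 2997)
(715 + W)*(-4800 + ((-3 + 3*4)/(-5 - 7) - 33)²) = (715 + 2997)*(-4800 + ((-3 + 3*4)/(-5 - 7) - 33)²) = 3712*(-4800 + ((-3 + 12)/(-12) - 33)²) = 3712*(-4800 + (9*(-1/12) - 33)²) = 3712*(-4800 + (-¾ - 33)²) = 3712*(-4800 + (-135/4)²) = 3712*(-4800 + 18225/16) = 3712*(-58575/16) = -13589400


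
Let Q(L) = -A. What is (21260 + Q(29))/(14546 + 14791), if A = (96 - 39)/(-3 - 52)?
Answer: 167051/230505 ≈ 0.72472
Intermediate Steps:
A = -57/55 (A = 57/(-55) = 57*(-1/55) = -57/55 ≈ -1.0364)
Q(L) = 57/55 (Q(L) = -1*(-57/55) = 57/55)
(21260 + Q(29))/(14546 + 14791) = (21260 + 57/55)/(14546 + 14791) = (1169357/55)/29337 = (1169357/55)*(1/29337) = 167051/230505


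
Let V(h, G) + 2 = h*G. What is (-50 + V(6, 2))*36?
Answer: -1440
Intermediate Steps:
V(h, G) = -2 + G*h (V(h, G) = -2 + h*G = -2 + G*h)
(-50 + V(6, 2))*36 = (-50 + (-2 + 2*6))*36 = (-50 + (-2 + 12))*36 = (-50 + 10)*36 = -40*36 = -1440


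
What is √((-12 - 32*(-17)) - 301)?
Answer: √231 ≈ 15.199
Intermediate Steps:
√((-12 - 32*(-17)) - 301) = √((-12 + 544) - 301) = √(532 - 301) = √231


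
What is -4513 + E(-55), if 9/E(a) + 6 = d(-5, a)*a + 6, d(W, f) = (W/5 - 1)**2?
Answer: -992869/220 ≈ -4513.0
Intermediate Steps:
d(W, f) = (-1 + W/5)**2 (d(W, f) = (W*(1/5) - 1)**2 = (W/5 - 1)**2 = (-1 + W/5)**2)
E(a) = 9/(4*a) (E(a) = 9/(-6 + (((-5 - 5)**2/25)*a + 6)) = 9/(-6 + (((1/25)*(-10)**2)*a + 6)) = 9/(-6 + (((1/25)*100)*a + 6)) = 9/(-6 + (4*a + 6)) = 9/(-6 + (6 + 4*a)) = 9/((4*a)) = 9*(1/(4*a)) = 9/(4*a))
-4513 + E(-55) = -4513 + (9/4)/(-55) = -4513 + (9/4)*(-1/55) = -4513 - 9/220 = -992869/220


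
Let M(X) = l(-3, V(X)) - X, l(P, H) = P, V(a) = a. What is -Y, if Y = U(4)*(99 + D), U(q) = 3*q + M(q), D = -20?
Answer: -395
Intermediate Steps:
M(X) = -3 - X
U(q) = -3 + 2*q (U(q) = 3*q + (-3 - q) = -3 + 2*q)
Y = 395 (Y = (-3 + 2*4)*(99 - 20) = (-3 + 8)*79 = 5*79 = 395)
-Y = -1*395 = -395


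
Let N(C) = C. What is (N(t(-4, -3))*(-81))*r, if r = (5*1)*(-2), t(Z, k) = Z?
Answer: -3240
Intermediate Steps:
r = -10 (r = 5*(-2) = -10)
(N(t(-4, -3))*(-81))*r = -4*(-81)*(-10) = 324*(-10) = -3240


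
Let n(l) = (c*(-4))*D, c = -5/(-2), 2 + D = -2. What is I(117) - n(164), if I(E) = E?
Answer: 77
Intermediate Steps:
D = -4 (D = -2 - 2 = -4)
c = 5/2 (c = -5*(-1/2) = 5/2 ≈ 2.5000)
n(l) = 40 (n(l) = ((5/2)*(-4))*(-4) = -10*(-4) = 40)
I(117) - n(164) = 117 - 1*40 = 117 - 40 = 77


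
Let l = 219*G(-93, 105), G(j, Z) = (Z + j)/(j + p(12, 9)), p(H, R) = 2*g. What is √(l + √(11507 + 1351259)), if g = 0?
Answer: √(-27156 + 961*√1362766)/31 ≈ 33.751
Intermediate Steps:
p(H, R) = 0 (p(H, R) = 2*0 = 0)
G(j, Z) = (Z + j)/j (G(j, Z) = (Z + j)/(j + 0) = (Z + j)/j)
l = -876/31 (l = 219*((105 - 93)/(-93)) = 219*(-1/93*12) = 219*(-4/31) = -876/31 ≈ -28.258)
√(l + √(11507 + 1351259)) = √(-876/31 + √(11507 + 1351259)) = √(-876/31 + √1362766)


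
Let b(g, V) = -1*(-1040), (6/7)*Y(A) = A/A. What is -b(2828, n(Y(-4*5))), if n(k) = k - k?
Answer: -1040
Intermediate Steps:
Y(A) = 7/6 (Y(A) = 7*(A/A)/6 = (7/6)*1 = 7/6)
n(k) = 0
b(g, V) = 1040
-b(2828, n(Y(-4*5))) = -1*1040 = -1040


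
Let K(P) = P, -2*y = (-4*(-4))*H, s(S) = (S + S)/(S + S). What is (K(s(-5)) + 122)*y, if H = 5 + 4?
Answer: -8856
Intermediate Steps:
H = 9
s(S) = 1 (s(S) = (2*S)/((2*S)) = (2*S)*(1/(2*S)) = 1)
y = -72 (y = -(-4*(-4))*9/2 = -8*9 = -½*144 = -72)
(K(s(-5)) + 122)*y = (1 + 122)*(-72) = 123*(-72) = -8856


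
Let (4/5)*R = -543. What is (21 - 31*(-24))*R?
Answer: -2076975/4 ≈ -5.1924e+5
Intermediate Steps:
R = -2715/4 (R = (5/4)*(-543) = -2715/4 ≈ -678.75)
(21 - 31*(-24))*R = (21 - 31*(-24))*(-2715/4) = (21 + 744)*(-2715/4) = 765*(-2715/4) = -2076975/4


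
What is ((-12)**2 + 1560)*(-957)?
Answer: -1630728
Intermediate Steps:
((-12)**2 + 1560)*(-957) = (144 + 1560)*(-957) = 1704*(-957) = -1630728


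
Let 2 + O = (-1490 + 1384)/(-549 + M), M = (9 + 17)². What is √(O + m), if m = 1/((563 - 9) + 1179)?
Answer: I*√137282421523/220091 ≈ 1.6835*I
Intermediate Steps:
M = 676 (M = 26² = 676)
m = 1/1733 (m = 1/(554 + 1179) = 1/1733 ≈ 0.00057703)
O = -360/127 (O = -2 + (-1490 + 1384)/(-549 + 676) = -2 - 106/127 = -360/127 ≈ -2.8346)
√(O + m) = √(-360/127 + 1/1733) = √(-623753/220091) = I*√137282421523/220091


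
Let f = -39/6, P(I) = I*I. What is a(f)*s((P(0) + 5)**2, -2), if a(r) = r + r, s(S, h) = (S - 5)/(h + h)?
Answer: 65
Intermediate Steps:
P(I) = I**2
s(S, h) = (-5 + S)/(2*h) (s(S, h) = (-5 + S)/((2*h)) = (-5 + S)*(1/(2*h)) = (-5 + S)/(2*h))
f = -13/2 (f = -39*1/6 = -13/2 ≈ -6.5000)
a(r) = 2*r
a(f)*s((P(0) + 5)**2, -2) = (2*(-13/2))*((1/2)*(-5 + (0**2 + 5)**2)/(-2)) = -13*(-1)*(-5 + (0 + 5)**2)/(2*2) = -13*(-1)*(-5 + 5**2)/(2*2) = -13*(-1)*(-5 + 25)/(2*2) = -13*(-1)*20/(2*2) = -13*(-5) = 65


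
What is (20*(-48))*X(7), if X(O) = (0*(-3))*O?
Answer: 0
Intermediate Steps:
X(O) = 0 (X(O) = 0*O = 0)
(20*(-48))*X(7) = (20*(-48))*0 = -960*0 = 0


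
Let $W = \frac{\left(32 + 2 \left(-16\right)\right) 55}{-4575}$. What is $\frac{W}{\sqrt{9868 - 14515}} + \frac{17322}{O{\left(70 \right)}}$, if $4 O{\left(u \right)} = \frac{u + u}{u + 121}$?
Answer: $\frac{3308502}{35} \approx 94529.0$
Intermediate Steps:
$O{\left(u \right)} = \frac{u}{2 \left(121 + u\right)}$ ($O{\left(u \right)} = \frac{\left(u + u\right) \frac{1}{u + 121}}{4} = \frac{2 u \frac{1}{121 + u}}{4} = \frac{u}{2 \left(121 + u\right)}$)
$W = 0$ ($W = \left(32 - 32\right) 55 \left(- \frac{1}{4575}\right) = 0 \cdot 55 \left(- \frac{1}{4575}\right) = 0 \left(- \frac{1}{4575}\right) = 0$)
$\frac{W}{\sqrt{9868 - 14515}} + \frac{17322}{O{\left(70 \right)}} = \frac{0}{\sqrt{9868 - 14515}} + \frac{17322}{\frac{1}{2} \cdot 70 \frac{1}{121 + 70}} = \frac{0}{\sqrt{-4647}} + \frac{17322}{\frac{1}{2} \cdot 70 \cdot \frac{1}{191}} = \frac{0}{i \sqrt{4647}} + \frac{17322}{\frac{1}{2} \cdot 70 \cdot \frac{1}{191}} = 0 \left(- \frac{i \sqrt{4647}}{4647}\right) + \frac{17322}{\frac{35}{191}} = 0 + 17322 \cdot \frac{191}{35} = 0 + \frac{3308502}{35} = \frac{3308502}{35}$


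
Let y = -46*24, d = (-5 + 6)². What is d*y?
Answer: -1104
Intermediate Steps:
d = 1 (d = 1² = 1)
y = -1104
d*y = 1*(-1104) = -1104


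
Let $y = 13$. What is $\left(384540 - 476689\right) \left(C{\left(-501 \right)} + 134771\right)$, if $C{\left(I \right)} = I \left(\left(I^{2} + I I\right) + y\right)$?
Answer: $23163931284856$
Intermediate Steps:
$C{\left(I \right)} = I \left(13 + 2 I^{2}\right)$ ($C{\left(I \right)} = I \left(\left(I^{2} + I I\right) + 13\right) = I \left(\left(I^{2} + I^{2}\right) + 13\right) = I \left(2 I^{2} + 13\right) = I \left(13 + 2 I^{2}\right)$)
$\left(384540 - 476689\right) \left(C{\left(-501 \right)} + 134771\right) = \left(384540 - 476689\right) \left(- 501 \left(13 + 2 \left(-501\right)^{2}\right) + 134771\right) = - 92149 \left(- 501 \left(13 + 2 \cdot 251001\right) + 134771\right) = - 92149 \left(- 501 \left(13 + 502002\right) + 134771\right) = - 92149 \left(\left(-501\right) 502015 + 134771\right) = - 92149 \left(-251509515 + 134771\right) = \left(-92149\right) \left(-251374744\right) = 23163931284856$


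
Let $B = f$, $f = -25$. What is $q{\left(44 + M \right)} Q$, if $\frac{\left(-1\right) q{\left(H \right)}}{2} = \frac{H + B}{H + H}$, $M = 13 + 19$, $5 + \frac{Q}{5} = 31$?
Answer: $- \frac{3315}{38} \approx -87.237$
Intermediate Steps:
$Q = 130$ ($Q = -25 + 5 \cdot 31 = -25 + 155 = 130$)
$B = -25$
$M = 32$
$q{\left(H \right)} = - \frac{-25 + H}{H}$ ($q{\left(H \right)} = - 2 \frac{H - 25}{H + H} = - 2 \frac{-25 + H}{2 H} = - \frac{-25 + H}{H}$)
$q{\left(44 + M \right)} Q = \frac{25 - \left(44 + 32\right)}{44 + 32} \cdot 130 = \frac{25 - 76}{76} \cdot 130 = \frac{1}{76} \left(-51\right) 130 = \left(- \frac{51}{76}\right) 130 = - \frac{3315}{38}$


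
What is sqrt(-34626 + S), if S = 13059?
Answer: I*sqrt(21567) ≈ 146.86*I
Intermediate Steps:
sqrt(-34626 + S) = sqrt(-34626 + 13059) = sqrt(-21567) = I*sqrt(21567)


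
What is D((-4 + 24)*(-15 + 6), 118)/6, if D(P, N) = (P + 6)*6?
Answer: -174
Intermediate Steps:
D(P, N) = 36 + 6*P (D(P, N) = (6 + P)*6 = 36 + 6*P)
D((-4 + 24)*(-15 + 6), 118)/6 = (36 + 6*((-4 + 24)*(-15 + 6)))/6 = (36 + 6*(20*(-9)))/6 = (36 + 6*(-180))/6 = (36 - 1080)/6 = (⅙)*(-1044) = -174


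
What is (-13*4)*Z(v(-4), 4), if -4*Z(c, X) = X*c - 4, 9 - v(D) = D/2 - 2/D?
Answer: 494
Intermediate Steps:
v(D) = 9 + 2/D - D/2 (v(D) = 9 - (D/2 - 2/D) = 9 + (2/D - D/2) = 9 + 2/D - D/2)
Z(c, X) = 1 - X*c/4 (Z(c, X) = -(X*c - 4)/4 = -(-4 + X*c)/4 = 1 - X*c/4)
(-13*4)*Z(v(-4), 4) = (-13*4)*(1 - ¼*4*(9 + 2/(-4) - ½*(-4))) = -52*(1 - ¼*4*(9 + 2*(-¼) + 2)) = -52*(1 - ¼*4*(9 - ½ + 2)) = -52*(1 - ¼*4*21/2) = -52*(1 - 21/2) = -52*(-19/2) = 494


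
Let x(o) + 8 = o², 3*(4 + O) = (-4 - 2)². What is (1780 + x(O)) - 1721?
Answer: 115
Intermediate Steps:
O = 8 (O = -4 + (-4 - 2)²/3 = -4 + (⅓)*(-6)² = -4 + (⅓)*36 = -4 + 12 = 8)
x(o) = -8 + o²
(1780 + x(O)) - 1721 = (1780 + (-8 + 8²)) - 1721 = (1780 + (-8 + 64)) - 1721 = (1780 + 56) - 1721 = 1836 - 1721 = 115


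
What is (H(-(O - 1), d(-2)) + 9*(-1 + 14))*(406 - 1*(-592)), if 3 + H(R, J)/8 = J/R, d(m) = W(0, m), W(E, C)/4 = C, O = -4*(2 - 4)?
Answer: 713570/7 ≈ 1.0194e+5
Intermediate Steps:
O = 8 (O = -4*(-2) = 8)
W(E, C) = 4*C
d(m) = 4*m
H(R, J) = -24 + 8*J/R (H(R, J) = -24 + 8*(J/R) = -24 + 8*J/R)
(H(-(O - 1), d(-2)) + 9*(-1 + 14))*(406 - 1*(-592)) = ((-24 + 8*(4*(-2))/((-(8 - 1)))) + 9*(-1 + 14))*(406 - 1*(-592)) = ((-24 + 8*(-8)/(-1*7)) + 9*13)*(406 + 592) = ((-24 + 8*(-8)/(-7)) + 117)*998 = ((-24 + 8*(-8)*(-⅐)) + 117)*998 = ((-24 + 64/7) + 117)*998 = (-104/7 + 117)*998 = (715/7)*998 = 713570/7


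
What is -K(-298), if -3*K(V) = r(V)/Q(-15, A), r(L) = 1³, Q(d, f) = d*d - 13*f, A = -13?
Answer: 1/1182 ≈ 0.00084602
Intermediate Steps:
Q(d, f) = d² - 13*f
r(L) = 1
K(V) = -1/1182 (K(V) = -1/(3*((-15)² - 13*(-13))) = -1/(3*(225 + 169)) = -1/(3*394) = -⅓*1/394 = -1/1182)
-K(-298) = -1*(-1/1182) = 1/1182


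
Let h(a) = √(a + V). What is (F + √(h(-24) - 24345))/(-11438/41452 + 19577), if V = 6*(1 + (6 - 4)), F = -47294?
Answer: -22795708/9435981 + 482*√(-24345 + I*√6)/9435981 ≈ -2.4158 + 0.0079701*I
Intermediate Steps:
V = 18 (V = 6*(1 + 2) = 6*3 = 18)
h(a) = √(18 + a) (h(a) = √(a + 18) = √(18 + a))
(F + √(h(-24) - 24345))/(-11438/41452 + 19577) = (-47294 + √(√(18 - 24) - 24345))/(-11438/41452 + 19577) = (-47294 + √(√(-6) - 24345))/(-11438*1/41452 + 19577) = (-47294 + √(I*√6 - 24345))/(-133/482 + 19577) = (-47294 + √(-24345 + I*√6))/(9435981/482) = (-47294 + √(-24345 + I*√6))*(482/9435981) = -22795708/9435981 + 482*√(-24345 + I*√6)/9435981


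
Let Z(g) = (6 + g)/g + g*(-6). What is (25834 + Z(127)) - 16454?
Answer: 1094619/127 ≈ 8619.0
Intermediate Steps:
Z(g) = -6*g + (6 + g)/g (Z(g) = (6 + g)/g - 6*g = -6*g + (6 + g)/g)
(25834 + Z(127)) - 16454 = (25834 + (1 - 6*127 + 6/127)) - 16454 = (25834 + (1 - 762 + 6*(1/127))) - 16454 = (25834 + (1 - 762 + 6/127)) - 16454 = (25834 - 96641/127) - 16454 = 3184277/127 - 16454 = 1094619/127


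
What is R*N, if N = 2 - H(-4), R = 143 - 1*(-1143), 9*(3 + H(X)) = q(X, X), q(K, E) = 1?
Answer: 56584/9 ≈ 6287.1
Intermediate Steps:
H(X) = -26/9 (H(X) = -3 + (1/9)*1 = -3 + 1/9 = -26/9)
R = 1286 (R = 143 + 1143 = 1286)
N = 44/9 (N = 2 - 1*(-26/9) = 2 + 26/9 = 44/9 ≈ 4.8889)
R*N = 1286*(44/9) = 56584/9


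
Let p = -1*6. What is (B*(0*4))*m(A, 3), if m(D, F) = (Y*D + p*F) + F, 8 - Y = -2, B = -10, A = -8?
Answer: 0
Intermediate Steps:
p = -6
Y = 10 (Y = 8 - 1*(-2) = 8 + 2 = 10)
m(D, F) = -5*F + 10*D (m(D, F) = (10*D - 6*F) + F = (-6*F + 10*D) + F = -5*F + 10*D)
(B*(0*4))*m(A, 3) = (-0*4)*(-5*3 + 10*(-8)) = (-10*0)*(-15 - 80) = 0*(-95) = 0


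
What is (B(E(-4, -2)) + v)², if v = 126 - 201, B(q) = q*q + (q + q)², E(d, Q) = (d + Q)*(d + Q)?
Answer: 41024025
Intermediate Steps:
E(d, Q) = (Q + d)² (E(d, Q) = (Q + d)*(Q + d) = (Q + d)²)
B(q) = 5*q² (B(q) = q² + (2*q)² = q² + 4*q² = 5*q²)
v = -75
(B(E(-4, -2)) + v)² = (5*((-2 - 4)²)² - 75)² = (5*((-6)²)² - 75)² = (5*36² - 75)² = (5*1296 - 75)² = (6480 - 75)² = 6405² = 41024025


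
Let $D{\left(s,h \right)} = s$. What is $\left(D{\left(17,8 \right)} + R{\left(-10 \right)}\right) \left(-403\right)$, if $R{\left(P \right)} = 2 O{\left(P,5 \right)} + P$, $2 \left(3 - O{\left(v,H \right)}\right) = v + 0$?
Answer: $-9269$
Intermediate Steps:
$O{\left(v,H \right)} = 3 - \frac{v}{2}$ ($O{\left(v,H \right)} = 3 - \frac{v + 0}{2} = 3 - \frac{v}{2}$)
$R{\left(P \right)} = 6$ ($R{\left(P \right)} = 2 \left(3 - \frac{P}{2}\right) + P = \left(6 - P\right) + P = 6$)
$\left(D{\left(17,8 \right)} + R{\left(-10 \right)}\right) \left(-403\right) = \left(17 + 6\right) \left(-403\right) = 23 \left(-403\right) = -9269$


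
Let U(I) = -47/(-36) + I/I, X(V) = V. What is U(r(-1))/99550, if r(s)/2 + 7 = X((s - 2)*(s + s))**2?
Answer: 83/3583800 ≈ 2.3160e-5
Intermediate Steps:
r(s) = -14 + 8*s**2*(-2 + s)**2 (r(s) = -14 + 2*((s - 2)*(s + s))**2 = -14 + 2*((-2 + s)*(2*s))**2 = -14 + 2*(2*s*(-2 + s))**2 = -14 + 2*(4*s**2*(-2 + s)**2) = -14 + 8*s**2*(-2 + s)**2)
U(I) = 83/36 (U(I) = -47*(-1/36) + 1 = 47/36 + 1 = 83/36)
U(r(-1))/99550 = (83/36)/99550 = (83/36)*(1/99550) = 83/3583800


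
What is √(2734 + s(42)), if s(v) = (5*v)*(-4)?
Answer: √1894 ≈ 43.520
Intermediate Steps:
s(v) = -20*v
√(2734 + s(42)) = √(2734 - 20*42) = √(2734 - 840) = √1894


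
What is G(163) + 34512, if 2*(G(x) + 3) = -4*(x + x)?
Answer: 33857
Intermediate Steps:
G(x) = -3 - 4*x (G(x) = -3 + (-4*(x + x))/2 = -3 + (-8*x)/2 = -3 - 4*x)
G(163) + 34512 = (-3 - 4*163) + 34512 = (-3 - 652) + 34512 = -655 + 34512 = 33857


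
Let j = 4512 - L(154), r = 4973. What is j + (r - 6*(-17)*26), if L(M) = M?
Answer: 11983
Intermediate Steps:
j = 4358 (j = 4512 - 1*154 = 4512 - 154 = 4358)
j + (r - 6*(-17)*26) = 4358 + (4973 - 6*(-17)*26) = 4358 + (4973 + 102*26) = 4358 + (4973 + 2652) = 4358 + 7625 = 11983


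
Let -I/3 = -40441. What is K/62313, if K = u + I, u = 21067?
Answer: 142390/62313 ≈ 2.2851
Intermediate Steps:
I = 121323 (I = -3*(-40441) = 121323)
K = 142390 (K = 21067 + 121323 = 142390)
K/62313 = 142390/62313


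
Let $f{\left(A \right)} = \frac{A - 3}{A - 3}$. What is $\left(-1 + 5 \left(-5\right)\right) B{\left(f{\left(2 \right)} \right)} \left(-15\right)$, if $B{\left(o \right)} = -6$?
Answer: $-2340$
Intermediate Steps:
$f{\left(A \right)} = 1$ ($f{\left(A \right)} = \frac{-3 + A}{-3 + A} = 1$)
$\left(-1 + 5 \left(-5\right)\right) B{\left(f{\left(2 \right)} \right)} \left(-15\right) = \left(-1 + 5 \left(-5\right)\right) \left(-6\right) \left(-15\right) = \left(-1 - 25\right) \left(-6\right) \left(-15\right) = \left(-26\right) \left(-6\right) \left(-15\right) = 156 \left(-15\right) = -2340$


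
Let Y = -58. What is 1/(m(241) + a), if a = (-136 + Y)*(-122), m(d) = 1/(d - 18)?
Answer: 223/5277965 ≈ 4.2251e-5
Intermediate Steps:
m(d) = 1/(-18 + d)
a = 23668 (a = (-136 - 58)*(-122) = -194*(-122) = 23668)
1/(m(241) + a) = 1/(1/(-18 + 241) + 23668) = 1/(1/223 + 23668) = 1/(5277965/223) = 223/5277965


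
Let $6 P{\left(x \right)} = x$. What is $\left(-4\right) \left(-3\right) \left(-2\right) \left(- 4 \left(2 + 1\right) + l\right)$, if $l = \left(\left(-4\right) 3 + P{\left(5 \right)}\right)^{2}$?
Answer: $- \frac{8114}{3} \approx -2704.7$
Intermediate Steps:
$P{\left(x \right)} = \frac{x}{6}$
$l = \frac{4489}{36}$ ($l = \left(\left(-4\right) 3 + \frac{1}{6} \cdot 5\right)^{2} = \left(-12 + \frac{5}{6}\right)^{2} = \left(- \frac{67}{6}\right)^{2} = \frac{4489}{36} \approx 124.69$)
$\left(-4\right) \left(-3\right) \left(-2\right) \left(- 4 \left(2 + 1\right) + l\right) = \left(-4\right) \left(-3\right) \left(-2\right) \left(- 4 \left(2 + 1\right) + \frac{4489}{36}\right) = 12 \left(-2\right) \left(\left(-4\right) 3 + \frac{4489}{36}\right) = - 24 \left(-12 + \frac{4489}{36}\right) = \left(-24\right) \frac{4057}{36} = - \frac{8114}{3}$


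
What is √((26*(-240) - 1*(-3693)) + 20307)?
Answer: 4*√1110 ≈ 133.27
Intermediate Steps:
√((26*(-240) - 1*(-3693)) + 20307) = √((-6240 + 3693) + 20307) = √(-2547 + 20307) = √17760 = 4*√1110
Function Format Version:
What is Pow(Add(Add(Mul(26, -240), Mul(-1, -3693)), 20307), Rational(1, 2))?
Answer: Mul(4, Pow(1110, Rational(1, 2))) ≈ 133.27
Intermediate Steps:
Pow(Add(Add(Mul(26, -240), Mul(-1, -3693)), 20307), Rational(1, 2)) = Pow(Add(Add(-6240, 3693), 20307), Rational(1, 2)) = Pow(Add(-2547, 20307), Rational(1, 2)) = Pow(17760, Rational(1, 2)) = Mul(4, Pow(1110, Rational(1, 2)))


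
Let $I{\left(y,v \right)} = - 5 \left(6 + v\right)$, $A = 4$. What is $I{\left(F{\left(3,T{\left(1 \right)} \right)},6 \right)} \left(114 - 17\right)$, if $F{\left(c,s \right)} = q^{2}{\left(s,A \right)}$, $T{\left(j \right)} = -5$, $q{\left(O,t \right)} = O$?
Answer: $-5820$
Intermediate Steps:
$F{\left(c,s \right)} = s^{2}$
$I{\left(y,v \right)} = -30 - 5 v$
$I{\left(F{\left(3,T{\left(1 \right)} \right)},6 \right)} \left(114 - 17\right) = \left(-30 - 30\right) \left(114 - 17\right) = \left(-30 - 30\right) 97 = \left(-60\right) 97 = -5820$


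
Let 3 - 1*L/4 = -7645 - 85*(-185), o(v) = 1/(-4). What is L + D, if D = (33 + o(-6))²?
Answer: -499767/16 ≈ -31235.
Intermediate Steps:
o(v) = -¼
L = -32308 (L = 12 - 4*(-7645 - 85*(-185)) = 12 - 4*(-7645 - 1*(-15725)) = 12 - 4*(-7645 + 15725) = 12 - 4*8080 = 12 - 32320 = -32308)
D = 17161/16 (D = (33 - ¼)² = (131/4)² = 17161/16 ≈ 1072.6)
L + D = -32308 + 17161/16 = -499767/16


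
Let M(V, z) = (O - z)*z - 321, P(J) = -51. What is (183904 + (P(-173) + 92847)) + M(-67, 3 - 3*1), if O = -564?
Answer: 276379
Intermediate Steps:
M(V, z) = -321 + z*(-564 - z) (M(V, z) = (-564 - z)*z - 321 = z*(-564 - z) - 321 = -321 + z*(-564 - z))
(183904 + (P(-173) + 92847)) + M(-67, 3 - 3*1) = (183904 + (-51 + 92847)) + (-321 - (3 - 3*1)² - 564*(3 - 3*1)) = (183904 + 92796) + (-321 - (3 - 3)² - 564*(3 - 3)) = 276700 + (-321 - 1*0² - 564*0) = 276700 + (-321 - 1*0 + 0) = 276700 + (-321 + 0 + 0) = 276700 - 321 = 276379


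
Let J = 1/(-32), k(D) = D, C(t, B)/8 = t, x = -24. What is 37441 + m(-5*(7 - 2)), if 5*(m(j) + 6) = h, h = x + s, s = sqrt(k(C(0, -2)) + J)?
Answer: 187151/5 + I*sqrt(2)/40 ≈ 37430.0 + 0.035355*I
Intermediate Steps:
C(t, B) = 8*t
J = -1/32 ≈ -0.031250
s = I*sqrt(2)/8 (s = sqrt(8*0 - 1/32) = sqrt(0 - 1/32) = sqrt(-1/32) = I*sqrt(2)/8 ≈ 0.17678*I)
h = -24 + I*sqrt(2)/8 ≈ -24.0 + 0.17678*I
m(j) = -54/5 + I*sqrt(2)/40 (m(j) = -6 + (-24 + I*sqrt(2)/8)/5 = -6 + (-24/5 + I*sqrt(2)/40) = -54/5 + I*sqrt(2)/40)
37441 + m(-5*(7 - 2)) = 37441 + (-54/5 + I*sqrt(2)/40) = 187151/5 + I*sqrt(2)/40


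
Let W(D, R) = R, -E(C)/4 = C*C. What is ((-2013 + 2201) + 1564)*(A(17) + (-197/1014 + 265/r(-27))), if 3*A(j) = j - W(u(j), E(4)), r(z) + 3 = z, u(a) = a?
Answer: 5321408/169 ≈ 31488.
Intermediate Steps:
E(C) = -4*C**2 (E(C) = -4*C*C = -4*C**2)
r(z) = -3 + z
A(j) = 64/3 + j/3 (A(j) = (j - (-4)*4**2)/3 = (j - (-4)*16)/3 = (j - 1*(-64))/3 = (j + 64)/3 = (64 + j)/3 = 64/3 + j/3)
((-2013 + 2201) + 1564)*(A(17) + (-197/1014 + 265/r(-27))) = ((-2013 + 2201) + 1564)*((64/3 + (1/3)*17) + (-197/1014 + 265/(-3 - 27))) = (188 + 1564)*((64/3 + 17/3) + (-197*1/1014 + 265/(-30))) = 1752*(27 + (-197/1014 + 265*(-1/30))) = 1752*(27 + (-197/1014 - 53/6)) = 1752*(27 - 4577/507) = 1752*(9112/507) = 5321408/169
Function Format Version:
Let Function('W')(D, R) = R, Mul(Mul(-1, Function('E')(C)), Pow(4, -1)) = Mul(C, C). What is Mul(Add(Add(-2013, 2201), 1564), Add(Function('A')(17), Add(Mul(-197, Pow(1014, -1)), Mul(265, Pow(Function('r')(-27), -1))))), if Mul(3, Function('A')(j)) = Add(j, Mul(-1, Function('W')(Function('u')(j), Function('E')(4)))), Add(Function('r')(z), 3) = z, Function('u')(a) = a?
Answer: Rational(5321408, 169) ≈ 31488.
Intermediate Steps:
Function('E')(C) = Mul(-4, Pow(C, 2)) (Function('E')(C) = Mul(-4, Mul(C, C)) = Mul(-4, Pow(C, 2)))
Function('r')(z) = Add(-3, z)
Function('A')(j) = Add(Rational(64, 3), Mul(Rational(1, 3), j)) (Function('A')(j) = Mul(Rational(1, 3), Add(j, Mul(-1, Mul(-4, Pow(4, 2))))) = Mul(Rational(1, 3), Add(j, Mul(-1, Mul(-4, 16)))) = Mul(Rational(1, 3), Add(j, Mul(-1, -64))) = Mul(Rational(1, 3), Add(j, 64)) = Mul(Rational(1, 3), Add(64, j)) = Add(Rational(64, 3), Mul(Rational(1, 3), j)))
Mul(Add(Add(-2013, 2201), 1564), Add(Function('A')(17), Add(Mul(-197, Pow(1014, -1)), Mul(265, Pow(Function('r')(-27), -1))))) = Mul(Add(Add(-2013, 2201), 1564), Add(Add(Rational(64, 3), Mul(Rational(1, 3), 17)), Add(Mul(-197, Pow(1014, -1)), Mul(265, Pow(Add(-3, -27), -1))))) = Mul(Add(188, 1564), Add(Add(Rational(64, 3), Rational(17, 3)), Add(Mul(-197, Rational(1, 1014)), Mul(265, Pow(-30, -1))))) = Mul(1752, Add(27, Add(Rational(-197, 1014), Mul(265, Rational(-1, 30))))) = Mul(1752, Add(27, Add(Rational(-197, 1014), Rational(-53, 6)))) = Mul(1752, Add(27, Rational(-4577, 507))) = Mul(1752, Rational(9112, 507)) = Rational(5321408, 169)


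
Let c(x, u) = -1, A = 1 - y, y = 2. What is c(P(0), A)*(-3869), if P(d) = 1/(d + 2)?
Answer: 3869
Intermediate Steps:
P(d) = 1/(2 + d)
A = -1 (A = 1 - 1*2 = 1 - 2 = -1)
c(P(0), A)*(-3869) = -1*(-3869) = 3869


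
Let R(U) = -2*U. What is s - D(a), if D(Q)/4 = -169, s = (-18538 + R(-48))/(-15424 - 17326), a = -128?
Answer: 11078721/16375 ≈ 676.56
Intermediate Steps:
s = 9221/16375 (s = (-18538 - 2*(-48))/(-15424 - 17326) = (-18538 + 96)/(-32750) = -18442*(-1/32750) = 9221/16375 ≈ 0.56311)
D(Q) = -676 (D(Q) = 4*(-169) = -676)
s - D(a) = 9221/16375 - 1*(-676) = 9221/16375 + 676 = 11078721/16375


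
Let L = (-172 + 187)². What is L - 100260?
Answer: -100035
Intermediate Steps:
L = 225 (L = 15² = 225)
L - 100260 = 225 - 100260 = -100035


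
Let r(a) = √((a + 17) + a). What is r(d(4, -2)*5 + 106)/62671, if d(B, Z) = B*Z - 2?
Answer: √129/62671 ≈ 0.00018123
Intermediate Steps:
d(B, Z) = -2 + B*Z
r(a) = √(17 + 2*a) (r(a) = √((17 + a) + a) = √(17 + 2*a))
r(d(4, -2)*5 + 106)/62671 = √(17 + 2*((-2 + 4*(-2))*5 + 106))/62671 = √(17 + 2*((-2 - 8)*5 + 106))*(1/62671) = √(17 + 2*(-10*5 + 106))*(1/62671) = √(17 + 2*(-50 + 106))*(1/62671) = √(17 + 2*56)*(1/62671) = √(17 + 112)*(1/62671) = √129*(1/62671) = √129/62671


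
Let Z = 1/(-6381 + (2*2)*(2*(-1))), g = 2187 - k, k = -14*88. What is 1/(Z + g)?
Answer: 6389/21843990 ≈ 0.00029248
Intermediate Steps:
k = -1232
g = 3419 (g = 2187 - 1*(-1232) = 2187 + 1232 = 3419)
Z = -1/6389 (Z = 1/(-6381 + 4*(-2)) = 1/(-6381 - 8) = 1/(-6389) = -1/6389 ≈ -0.00015652)
1/(Z + g) = 1/(-1/6389 + 3419) = 1/(21843990/6389) = 6389/21843990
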